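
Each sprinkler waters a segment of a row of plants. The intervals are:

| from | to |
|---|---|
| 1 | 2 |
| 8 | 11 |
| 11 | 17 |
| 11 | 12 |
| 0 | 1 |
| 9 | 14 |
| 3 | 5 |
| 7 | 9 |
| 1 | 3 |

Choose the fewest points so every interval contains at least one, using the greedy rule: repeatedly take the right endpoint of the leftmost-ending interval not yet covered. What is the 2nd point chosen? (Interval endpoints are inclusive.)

5

By right end: [0,1]  [1,2]  [1,3]  [3,5]  [7,9]  [8,11]  [11,12]  [9,14]  [11,17]
[0,1] uncovered → point at 1; [3,5] uncovered → point at 5; [7,9] uncovered → point at 9; [11,12] uncovered → point at 12.
Points: 1, 5, 9, 12 (4 total).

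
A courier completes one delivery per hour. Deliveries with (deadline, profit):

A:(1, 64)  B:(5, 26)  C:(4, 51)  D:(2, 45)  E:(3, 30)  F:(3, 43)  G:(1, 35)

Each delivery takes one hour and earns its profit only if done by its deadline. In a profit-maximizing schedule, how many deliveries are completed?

Take jobs in profit order; each goes to the latest open slot no later than its deadline.
By profit: A(d1,64), C(d4,51), D(d2,45), F(d3,43), G(d1,35), E(d3,30), B(d5,26)
A→slot 1; C→slot 4; D→slot 2; F→slot 3; G skipped; E skipped; B→slot 5.
5 of 7 scheduled.

5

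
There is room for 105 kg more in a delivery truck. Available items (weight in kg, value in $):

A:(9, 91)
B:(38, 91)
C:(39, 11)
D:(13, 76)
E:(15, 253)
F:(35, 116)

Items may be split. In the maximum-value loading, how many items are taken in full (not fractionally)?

4

Greedy by value/weight ratio, highest first.
Ratios (sorted): E 16.87, A 10.11, D 5.85, F 3.31, B 2.39, C 0.28
take E (15 @ 253); take A (9 @ 91); take D (13 @ 76); take F (35 @ 116); take 33/38 of B → 79.03. Capacity used 105/105.
4 item(s) taken whole; one partial (take 33/38 of B).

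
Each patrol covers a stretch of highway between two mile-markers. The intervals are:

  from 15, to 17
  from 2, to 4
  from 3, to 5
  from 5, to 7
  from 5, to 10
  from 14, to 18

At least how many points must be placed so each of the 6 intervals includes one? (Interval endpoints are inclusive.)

3

Process intervals by earliest right end; each time one isn't hit yet, stab at its right endpoint.
Sorted: [2,4] [3,5] [5,7] [5,10] [15,17] [14,18]
{[2,4],[3,5]} hit by 4; {[5,7],[5,10]} hit by 7; {[15,17],[14,18]} hit by 17.
Points: 4, 7, 17 (3 total).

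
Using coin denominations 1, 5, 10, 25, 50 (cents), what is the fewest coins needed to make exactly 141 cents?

Use the largest denomination that fits, subtract, and repeat.
141 = 2×50 + 1×25 + 1×10 + 1×5 + 1×1
Total coins = 2 + 1 + 1 + 1 + 1 = 6

6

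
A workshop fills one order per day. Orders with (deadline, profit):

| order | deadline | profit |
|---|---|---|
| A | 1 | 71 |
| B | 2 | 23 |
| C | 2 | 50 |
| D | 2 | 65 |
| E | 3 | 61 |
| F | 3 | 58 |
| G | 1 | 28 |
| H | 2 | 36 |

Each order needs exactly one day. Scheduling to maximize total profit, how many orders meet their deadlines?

3

Profit order: A=71 D=65 E=61 F=58 C=50 H=36 G=28 B=23
Assign: A→slot 1, D→slot 2, E→slot 3, F skipped, C skipped, H skipped, G skipped, B skipped.
Slots: [1:A] [2:D] [3:E]
3 of 8 scheduled.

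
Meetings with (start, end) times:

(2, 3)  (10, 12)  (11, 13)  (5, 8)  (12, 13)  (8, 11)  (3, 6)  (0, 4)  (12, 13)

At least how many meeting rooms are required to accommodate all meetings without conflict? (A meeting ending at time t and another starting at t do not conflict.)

3

Count concurrent intervals with a sweep; the peak is the room count.
Events (time:±→running): 0:+→1 2:+→2 3:-→1 3:+→2 4:-→1 5:+→2 6:-→1 8:-→0 8:+→1 10:+→2 11:-→1 11:+→2 12:-→1 12:+→2 12:+→3 … peak 3.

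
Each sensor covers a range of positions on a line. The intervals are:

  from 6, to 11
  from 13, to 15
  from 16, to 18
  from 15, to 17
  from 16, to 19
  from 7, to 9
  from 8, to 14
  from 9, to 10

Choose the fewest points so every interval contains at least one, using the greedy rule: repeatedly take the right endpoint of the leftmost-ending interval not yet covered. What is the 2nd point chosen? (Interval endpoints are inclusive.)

Process intervals by earliest right end; each time one isn't hit yet, stab at its right endpoint.
By right end: [7,9]  [9,10]  [6,11]  [8,14]  [13,15]  [15,17]  [16,18]  [16,19]
[7,9] uncovered → point at 9; [13,15] uncovered → point at 15; [16,18] uncovered → point at 18.
Points: 9, 15, 18 (3 total).

15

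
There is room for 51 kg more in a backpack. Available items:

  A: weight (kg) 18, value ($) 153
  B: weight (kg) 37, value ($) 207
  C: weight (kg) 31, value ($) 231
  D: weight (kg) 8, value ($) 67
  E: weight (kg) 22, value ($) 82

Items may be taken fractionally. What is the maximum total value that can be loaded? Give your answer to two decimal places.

Ratios (sorted): A 8.50, D 8.38, C 7.45, B 5.59, E 3.73
take A (18 @ 153); take D (8 @ 67); take 25/31 of C → 186.29. Capacity used 51/51.
Total value = 406.29

406.29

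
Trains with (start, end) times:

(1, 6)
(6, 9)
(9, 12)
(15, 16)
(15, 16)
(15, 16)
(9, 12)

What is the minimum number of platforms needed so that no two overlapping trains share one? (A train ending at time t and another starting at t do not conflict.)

Events (time:±→running): 1:+→1 6:-→0 6:+→1 9:-→0 9:+→1 9:+→2 12:-→1 12:-→0 15:+→1 15:+→2 15:+→3 … peak 3.

3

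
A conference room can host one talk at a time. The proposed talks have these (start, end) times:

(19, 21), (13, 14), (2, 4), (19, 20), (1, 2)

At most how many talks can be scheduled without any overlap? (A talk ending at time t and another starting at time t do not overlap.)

4

By end time: (1,2), (2,4), (13,14), (19,20), (19,21).
Pick (1,2); next start ≥ 2 → (2,4); next start ≥ 4 → (13,14); next start ≥ 14 → (19,20).
Selected 4 talks.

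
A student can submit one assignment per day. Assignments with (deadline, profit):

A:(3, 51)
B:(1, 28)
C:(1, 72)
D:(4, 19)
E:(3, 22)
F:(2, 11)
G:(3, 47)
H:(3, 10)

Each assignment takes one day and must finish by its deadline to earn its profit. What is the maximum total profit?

189

Take jobs in profit order; each goes to the latest open slot no later than its deadline.
By profit: C(d1,72), A(d3,51), G(d3,47), B(d1,28), E(d3,22), D(d4,19), F(d2,11), H(d3,10)
C→slot 1; A→slot 3; G→slot 2; B skipped; E skipped; D→slot 4; F skipped; H skipped.
Profit = 72 + 47 + 51 + 19 = 189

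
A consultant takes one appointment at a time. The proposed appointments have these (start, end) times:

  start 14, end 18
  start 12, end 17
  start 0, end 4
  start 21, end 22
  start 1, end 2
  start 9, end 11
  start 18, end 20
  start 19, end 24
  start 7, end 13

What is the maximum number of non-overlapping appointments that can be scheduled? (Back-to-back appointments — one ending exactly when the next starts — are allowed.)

5

Sort by end time and greedily take each interval whose start is ≥ the last chosen end.
Sorted by end: (1,2)  (0,4)  (9,11)  (7,13)  (12,17)  (14,18)  (18,20)  (21,22)  (19,24)
take (1,2); take (9,11); take (12,17); take (18,20); take (21,22); skip (19,24).
Selected 5 appointments.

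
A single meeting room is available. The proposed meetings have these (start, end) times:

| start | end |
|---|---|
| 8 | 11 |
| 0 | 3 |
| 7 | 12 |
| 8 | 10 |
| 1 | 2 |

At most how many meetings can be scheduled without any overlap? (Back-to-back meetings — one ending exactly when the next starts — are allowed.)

2

By end time: (1,2), (0,3), (8,10), (8,11), (7,12).
Pick (1,2); next start ≥ 2 → (8,10).
Selected 2 meetings.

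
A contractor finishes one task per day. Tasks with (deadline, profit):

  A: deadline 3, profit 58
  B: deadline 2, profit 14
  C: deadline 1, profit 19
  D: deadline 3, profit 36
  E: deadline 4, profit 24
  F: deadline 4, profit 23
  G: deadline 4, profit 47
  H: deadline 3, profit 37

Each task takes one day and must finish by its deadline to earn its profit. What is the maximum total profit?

178

Take jobs in profit order; each goes to the latest open slot no later than its deadline.
By profit: A(d3,58), G(d4,47), H(d3,37), D(d3,36), E(d4,24), F(d4,23), C(d1,19), B(d2,14)
A→slot 3; G→slot 4; H→slot 2; D→slot 1; E skipped; F skipped; C skipped; B skipped.
Profit = 36 + 37 + 58 + 47 = 178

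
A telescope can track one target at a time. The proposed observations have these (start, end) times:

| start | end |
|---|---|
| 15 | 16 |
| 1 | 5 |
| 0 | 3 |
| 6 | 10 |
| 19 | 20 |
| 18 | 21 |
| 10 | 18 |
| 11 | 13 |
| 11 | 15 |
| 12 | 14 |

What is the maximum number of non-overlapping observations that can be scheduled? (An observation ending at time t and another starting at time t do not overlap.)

By end time: (0,3), (1,5), (6,10), (11,13), (12,14), (11,15), (15,16), (10,18), (19,20), (18,21).
Pick (0,3); next start ≥ 3 → (6,10); next start ≥ 10 → (11,13); next start ≥ 13 → (15,16); next start ≥ 16 → (19,20).
Selected 5 observations.

5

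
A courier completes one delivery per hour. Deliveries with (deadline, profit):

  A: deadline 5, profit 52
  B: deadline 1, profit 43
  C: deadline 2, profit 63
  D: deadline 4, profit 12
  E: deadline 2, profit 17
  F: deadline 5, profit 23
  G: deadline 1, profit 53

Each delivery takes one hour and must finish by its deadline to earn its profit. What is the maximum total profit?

Profit order: C=63 G=53 A=52 B=43 F=23 E=17 D=12
Assign: C→slot 2, G→slot 1, A→slot 5, B skipped, F→slot 4, E skipped, D→slot 3.
Slots: [1:G] [2:C] [3:D] [4:F] [5:A]
Profit = 53 + 63 + 12 + 23 + 52 = 203

203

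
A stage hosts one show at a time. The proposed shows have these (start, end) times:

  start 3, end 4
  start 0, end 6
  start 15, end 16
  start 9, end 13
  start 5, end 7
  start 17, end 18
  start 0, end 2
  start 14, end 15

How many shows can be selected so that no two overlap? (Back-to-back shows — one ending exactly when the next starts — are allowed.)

Sort by end time and greedily take each interval whose start is ≥ the last chosen end.
By end time: (0,2), (3,4), (0,6), (5,7), (9,13), (14,15), (15,16), (17,18).
Pick (0,2); next start ≥ 2 → (3,4); next start ≥ 4 → (5,7); next start ≥ 7 → (9,13); next start ≥ 13 → (14,15); next start ≥ 15 → (15,16); next start ≥ 16 → (17,18).
Selected 7 shows.

7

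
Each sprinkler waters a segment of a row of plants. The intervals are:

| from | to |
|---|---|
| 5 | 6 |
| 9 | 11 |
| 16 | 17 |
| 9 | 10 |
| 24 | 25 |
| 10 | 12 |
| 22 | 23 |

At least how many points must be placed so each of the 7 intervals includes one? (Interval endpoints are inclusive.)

5

Sort by right endpoint; whenever an interval is uncovered, place a point at its right end.
Sorted: [5,6] [9,10] [9,11] [10,12] [16,17] [22,23] [24,25]
{[5,6]} hit by 6; {[9,10],[9,11],[10,12]} hit by 10; {[16,17]} hit by 17; {[22,23]} hit by 23; {[24,25]} hit by 25.
Points: 6, 10, 17, 23, 25 (5 total).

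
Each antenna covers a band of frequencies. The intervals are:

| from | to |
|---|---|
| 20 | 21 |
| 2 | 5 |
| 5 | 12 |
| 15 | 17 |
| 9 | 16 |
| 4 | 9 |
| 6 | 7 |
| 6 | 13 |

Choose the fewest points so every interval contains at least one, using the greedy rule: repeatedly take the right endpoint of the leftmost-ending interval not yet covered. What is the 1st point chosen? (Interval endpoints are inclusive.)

5

Sort by right endpoint; whenever an interval is uncovered, place a point at its right end.
Sorted: [2,5] [6,7] [4,9] [5,12] [6,13] [9,16] [15,17] [20,21]
{[2,5]} hit by 5; {[6,7],[4,9],[5,12],[6,13]} hit by 7; {[9,16],[15,17]} hit by 16; {[20,21]} hit by 21.
Points: 5, 7, 16, 21 (4 total).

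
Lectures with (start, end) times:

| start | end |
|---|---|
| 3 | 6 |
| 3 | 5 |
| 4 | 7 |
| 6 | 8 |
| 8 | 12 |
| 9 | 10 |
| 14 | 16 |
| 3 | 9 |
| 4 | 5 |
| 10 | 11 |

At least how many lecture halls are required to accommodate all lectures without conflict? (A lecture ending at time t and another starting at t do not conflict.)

5

Events (time:±→running): 3:+→1 3:+→2 3:+→3 4:+→4 4:+→5 … peak 5.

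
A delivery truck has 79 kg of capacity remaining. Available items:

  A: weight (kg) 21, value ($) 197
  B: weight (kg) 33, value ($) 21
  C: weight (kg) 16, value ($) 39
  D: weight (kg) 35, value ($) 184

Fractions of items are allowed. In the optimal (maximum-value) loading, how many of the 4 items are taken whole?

Order: A (197/21=9.38) > D (184/35=5.26) > C (39/16=2.44) > B (21/33=0.64)
Fill: take A (21 @ 197) → take D (35 @ 184) → take C (16 @ 39) → take 7/33 of B → 4.45; 79/79 used.
3 item(s) taken whole; one partial (take 7/33 of B).

3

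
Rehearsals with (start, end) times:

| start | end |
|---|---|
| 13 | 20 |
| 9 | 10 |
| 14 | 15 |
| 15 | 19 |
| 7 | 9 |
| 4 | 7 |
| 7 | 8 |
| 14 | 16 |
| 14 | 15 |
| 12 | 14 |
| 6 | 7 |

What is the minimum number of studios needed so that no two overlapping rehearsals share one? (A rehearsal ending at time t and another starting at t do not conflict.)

4

The answer is the maximum number of intervals overlapping at any instant.
starts: [4, 6, 7, 7, 9, 12, 13, 14, 14, 14, 15]
ends:   [7, 7, 8, 9, 10, 14, 15, 15, 16, 19, 20]
s4→1 s6→2 e7→1 e7→0 s7→1 s7→2 e8→1 e9→0 s9→1 e10→0 s12→1 s13→2 e14→1 s14→2 s14→3 s14→4  — peak 4.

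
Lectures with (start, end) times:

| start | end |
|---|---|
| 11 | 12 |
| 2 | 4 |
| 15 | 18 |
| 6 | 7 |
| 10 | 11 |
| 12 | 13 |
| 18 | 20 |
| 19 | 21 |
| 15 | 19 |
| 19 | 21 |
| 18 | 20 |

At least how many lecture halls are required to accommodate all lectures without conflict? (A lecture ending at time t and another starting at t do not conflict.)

Count concurrent intervals with a sweep; the peak is the room count.
Events (time:±→running): 2:+→1 4:-→0 6:+→1 7:-→0 10:+→1 11:-→0 11:+→1 12:-→0 12:+→1 13:-→0 15:+→1 15:+→2 18:-→1 18:+→2 18:+→3 19:-→2 19:+→3 19:+→4 … peak 4.

4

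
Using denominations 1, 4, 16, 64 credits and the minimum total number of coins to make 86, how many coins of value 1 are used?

2

Use the largest denomination that fits, subtract, and repeat.
86 − 1×64→22 − 1×16→6 − 1×4→2 − 2×1→0
Count of 1: 2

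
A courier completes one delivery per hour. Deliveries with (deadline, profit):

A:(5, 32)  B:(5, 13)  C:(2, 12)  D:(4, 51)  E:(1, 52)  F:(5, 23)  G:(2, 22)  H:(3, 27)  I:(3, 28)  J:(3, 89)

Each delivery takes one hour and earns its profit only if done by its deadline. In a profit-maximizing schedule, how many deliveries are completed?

Sort by profit descending; place each in the latest free slot ≤ its deadline.
By profit: J(d3,89), E(d1,52), D(d4,51), A(d5,32), I(d3,28), H(d3,27), F(d5,23), G(d2,22), B(d5,13), C(d2,12)
J→slot 3; E→slot 1; D→slot 4; A→slot 5; I→slot 2; H skipped; F skipped; G skipped; B skipped; C skipped.
5 of 10 scheduled.

5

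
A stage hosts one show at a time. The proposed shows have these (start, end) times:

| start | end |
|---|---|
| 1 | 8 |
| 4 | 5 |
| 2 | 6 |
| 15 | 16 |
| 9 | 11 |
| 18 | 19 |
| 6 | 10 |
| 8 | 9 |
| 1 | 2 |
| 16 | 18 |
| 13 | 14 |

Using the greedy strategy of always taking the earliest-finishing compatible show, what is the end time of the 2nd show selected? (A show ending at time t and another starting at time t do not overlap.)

5

By end time: (1,2), (4,5), (2,6), (1,8), (8,9), (6,10), (9,11), (13,14), (15,16), (16,18), (18,19).
Pick (1,2); next start ≥ 2 → (4,5); next start ≥ 5 → (8,9); next start ≥ 9 → (9,11); next start ≥ 11 → (13,14); next start ≥ 14 → (15,16); next start ≥ 16 → (16,18); next start ≥ 18 → (18,19).
Selected: (1,2) (4,5) (8,9) (9,11) (13,14) (15,16) (16,18) (18,19)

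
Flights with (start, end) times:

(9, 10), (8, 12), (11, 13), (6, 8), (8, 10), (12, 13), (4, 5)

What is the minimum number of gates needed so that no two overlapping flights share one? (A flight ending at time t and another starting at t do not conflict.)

3

The answer is the maximum number of intervals overlapping at any instant.
starts: [4, 6, 8, 8, 9, 11, 12]
ends:   [5, 8, 10, 10, 12, 13, 13]
s4→1 e5→0 s6→1 e8→0 s8→1 s8→2 s9→3  — peak 3.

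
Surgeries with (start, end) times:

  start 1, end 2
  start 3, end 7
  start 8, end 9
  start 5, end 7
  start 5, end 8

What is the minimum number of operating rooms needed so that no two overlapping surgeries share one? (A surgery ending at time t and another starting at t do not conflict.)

3

The answer is the maximum number of intervals overlapping at any instant.
starts: [1, 3, 5, 5, 8]
ends:   [2, 7, 7, 8, 9]
s1→1 e2→0 s3→1 s5→2 s5→3  — peak 3.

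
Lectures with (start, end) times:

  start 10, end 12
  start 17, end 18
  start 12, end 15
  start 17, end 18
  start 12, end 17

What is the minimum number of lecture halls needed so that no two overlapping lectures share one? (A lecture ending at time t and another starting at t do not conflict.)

2

starts: [10, 12, 12, 17, 17]
ends:   [12, 15, 17, 18, 18]
s10→1 e12→0 s12→1 s12→2  — peak 2.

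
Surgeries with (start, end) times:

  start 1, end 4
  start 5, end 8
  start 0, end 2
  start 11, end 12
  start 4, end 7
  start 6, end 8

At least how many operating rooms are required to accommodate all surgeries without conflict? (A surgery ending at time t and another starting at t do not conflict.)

3

Events (time:±→running): 0:+→1 1:+→2 2:-→1 4:-→0 4:+→1 5:+→2 6:+→3 … peak 3.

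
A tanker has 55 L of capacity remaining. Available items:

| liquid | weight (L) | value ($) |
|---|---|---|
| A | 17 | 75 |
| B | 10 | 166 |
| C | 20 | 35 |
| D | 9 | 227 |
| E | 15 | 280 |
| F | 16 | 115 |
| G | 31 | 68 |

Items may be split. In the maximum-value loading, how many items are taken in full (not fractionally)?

Order: D (227/9=25.22) > E (280/15=18.67) > B (166/10=16.60) > F (115/16=7.19) > A (75/17=4.41) > G (68/31=2.19) > C (35/20=1.75)
Fill: take D (9 @ 227) → take E (15 @ 280) → take B (10 @ 166) → take F (16 @ 115) → take 5/17 of A → 22.06; 55/55 used.
4 item(s) taken whole; one partial (take 5/17 of A).

4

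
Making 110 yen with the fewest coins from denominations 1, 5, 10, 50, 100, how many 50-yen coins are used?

0

Use the largest denomination that fits, subtract, and repeat.
110 = 1×100 + 1×10
Count of 50: 0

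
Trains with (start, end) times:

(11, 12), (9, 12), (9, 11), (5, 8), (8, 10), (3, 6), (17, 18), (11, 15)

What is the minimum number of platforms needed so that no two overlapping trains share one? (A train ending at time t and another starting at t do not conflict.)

3

Events (time:±→running): 3:+→1 5:+→2 6:-→1 8:-→0 8:+→1 9:+→2 9:+→3 … peak 3.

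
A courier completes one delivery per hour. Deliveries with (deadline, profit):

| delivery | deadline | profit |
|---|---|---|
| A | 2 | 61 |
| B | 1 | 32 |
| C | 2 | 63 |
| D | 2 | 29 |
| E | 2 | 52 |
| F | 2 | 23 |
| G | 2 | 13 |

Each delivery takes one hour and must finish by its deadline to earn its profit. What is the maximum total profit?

By profit: C(d2,63), A(d2,61), E(d2,52), B(d1,32), D(d2,29), F(d2,23), G(d2,13)
C→slot 2; A→slot 1; E skipped; B skipped; D skipped; F skipped; G skipped.
Profit = 61 + 63 = 124

124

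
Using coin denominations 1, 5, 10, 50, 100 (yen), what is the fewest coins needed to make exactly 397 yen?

11

Greedy: take as many of the largest coin as possible, then repeat with the remainder.
397 − 3×100→97 − 1×50→47 − 4×10→7 − 1×5→2 − 2×1→0
Total coins = 3 + 1 + 4 + 1 + 2 = 11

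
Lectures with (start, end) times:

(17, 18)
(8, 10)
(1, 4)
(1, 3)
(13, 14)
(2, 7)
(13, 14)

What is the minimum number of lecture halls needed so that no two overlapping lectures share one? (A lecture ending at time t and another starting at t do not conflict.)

3

The answer is the maximum number of intervals overlapping at any instant.
starts: [1, 1, 2, 8, 13, 13, 17]
ends:   [3, 4, 7, 10, 14, 14, 18]
s1→1 s1→2 s2→3  — peak 3.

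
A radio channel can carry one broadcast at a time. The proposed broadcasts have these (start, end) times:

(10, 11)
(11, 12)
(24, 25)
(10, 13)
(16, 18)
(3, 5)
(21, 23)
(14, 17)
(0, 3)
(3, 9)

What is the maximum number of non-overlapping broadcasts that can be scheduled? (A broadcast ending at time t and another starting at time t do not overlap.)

7

Order by finish time; keep every interval that doesn't clash with the previous kept one.
By end time: (0,3), (3,5), (3,9), (10,11), (11,12), (10,13), (14,17), (16,18), (21,23), (24,25).
Pick (0,3); next start ≥ 3 → (3,5); next start ≥ 5 → (10,11); next start ≥ 11 → (11,12); next start ≥ 12 → (14,17); next start ≥ 17 → (21,23); next start ≥ 23 → (24,25).
Selected 7 broadcasts.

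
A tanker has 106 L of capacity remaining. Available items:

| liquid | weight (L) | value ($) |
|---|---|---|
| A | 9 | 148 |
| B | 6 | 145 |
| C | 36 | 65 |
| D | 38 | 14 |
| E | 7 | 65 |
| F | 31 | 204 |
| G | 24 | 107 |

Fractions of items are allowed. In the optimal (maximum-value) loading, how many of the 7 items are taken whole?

Greedy by value/weight ratio, highest first.
Ratios (sorted): B 24.17, A 16.44, E 9.29, F 6.58, G 4.46, C 1.81, D 0.37
take B (6 @ 145); take A (9 @ 148); take E (7 @ 65); take F (31 @ 204); take G (24 @ 107); take 29/36 of C → 52.36. Capacity used 106/106.
5 item(s) taken whole; one partial (take 29/36 of C).

5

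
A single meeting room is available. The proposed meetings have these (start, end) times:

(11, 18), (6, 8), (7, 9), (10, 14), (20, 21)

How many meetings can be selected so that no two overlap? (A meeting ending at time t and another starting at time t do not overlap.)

3

By end time: (6,8), (7,9), (10,14), (11,18), (20,21).
Pick (6,8); next start ≥ 8 → (10,14); next start ≥ 14 → (20,21).
Selected 3 meetings.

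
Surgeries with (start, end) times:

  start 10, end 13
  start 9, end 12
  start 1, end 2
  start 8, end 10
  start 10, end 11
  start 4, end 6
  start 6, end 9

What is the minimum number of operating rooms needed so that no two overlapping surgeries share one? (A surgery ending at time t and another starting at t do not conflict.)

Count concurrent intervals with a sweep; the peak is the room count.
Events (time:±→running): 1:+→1 2:-→0 4:+→1 6:-→0 6:+→1 8:+→2 9:-→1 9:+→2 10:-→1 10:+→2 10:+→3 … peak 3.

3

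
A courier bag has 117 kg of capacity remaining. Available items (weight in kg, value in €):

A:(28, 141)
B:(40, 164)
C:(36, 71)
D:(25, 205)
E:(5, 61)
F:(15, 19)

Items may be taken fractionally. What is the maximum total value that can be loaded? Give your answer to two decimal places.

608.47

Order: E (61/5=12.20) > D (205/25=8.20) > A (141/28=5.04) > B (164/40=4.10) > C (71/36=1.97) > F (19/15=1.27)
Fill: take E (5 @ 61) → take D (25 @ 205) → take A (28 @ 141) → take B (40 @ 164) → take 19/36 of C → 37.47; 117/117 used.
Total value = 608.47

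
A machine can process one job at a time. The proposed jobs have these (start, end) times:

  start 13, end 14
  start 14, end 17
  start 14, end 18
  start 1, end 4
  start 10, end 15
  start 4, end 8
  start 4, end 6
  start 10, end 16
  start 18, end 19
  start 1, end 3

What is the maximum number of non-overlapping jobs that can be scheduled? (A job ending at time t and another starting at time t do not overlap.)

5

Order by finish time; keep every interval that doesn't clash with the previous kept one.
Sorted by end: (1,3)  (1,4)  (4,6)  (4,8)  (13,14)  (10,15)  (10,16)  (14,17)  (14,18)  (18,19)
take (1,3); skip (1,4); take (4,6); skip (4,8); take (13,14); skip (10,15); take (14,17); skip (14,18); take (18,19).
Selected 5 jobs.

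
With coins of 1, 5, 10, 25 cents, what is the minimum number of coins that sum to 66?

Use the largest denomination that fits, subtract, and repeat.
66 − 2×25→16 − 1×10→6 − 1×5→1 − 1×1→0
Total coins = 2 + 1 + 1 + 1 = 5

5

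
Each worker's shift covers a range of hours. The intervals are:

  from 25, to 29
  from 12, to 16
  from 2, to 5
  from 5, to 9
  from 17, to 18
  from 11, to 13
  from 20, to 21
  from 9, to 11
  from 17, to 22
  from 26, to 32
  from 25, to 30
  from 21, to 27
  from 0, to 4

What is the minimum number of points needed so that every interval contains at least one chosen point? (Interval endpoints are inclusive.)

Process intervals by earliest right end; each time one isn't hit yet, stab at its right endpoint.
By right end: [0,4]  [2,5]  [5,9]  [9,11]  [11,13]  [12,16]  [17,18]  [20,21]  [17,22]  [21,27]  [25,29]  [25,30]  [26,32]
[0,4] uncovered → point at 4; [5,9] uncovered → point at 9; [11,13] uncovered → point at 13; [17,18] uncovered → point at 18; [20,21] uncovered → point at 21; [25,29] uncovered → point at 29.
Points: 4, 9, 13, 18, 21, 29 (6 total).

6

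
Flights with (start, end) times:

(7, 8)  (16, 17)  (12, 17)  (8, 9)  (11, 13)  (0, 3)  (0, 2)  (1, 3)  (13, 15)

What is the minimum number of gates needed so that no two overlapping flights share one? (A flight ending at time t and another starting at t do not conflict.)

3

starts: [0, 0, 1, 7, 8, 11, 12, 13, 16]
ends:   [2, 3, 3, 8, 9, 13, 15, 17, 17]
s0→1 s0→2 s1→3  — peak 3.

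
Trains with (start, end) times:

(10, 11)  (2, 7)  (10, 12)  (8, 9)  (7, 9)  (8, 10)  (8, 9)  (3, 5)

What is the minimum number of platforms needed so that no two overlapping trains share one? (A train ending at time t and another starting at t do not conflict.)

Count concurrent intervals with a sweep; the peak is the room count.
Events (time:±→running): 2:+→1 3:+→2 5:-→1 7:-→0 7:+→1 8:+→2 8:+→3 8:+→4 … peak 4.

4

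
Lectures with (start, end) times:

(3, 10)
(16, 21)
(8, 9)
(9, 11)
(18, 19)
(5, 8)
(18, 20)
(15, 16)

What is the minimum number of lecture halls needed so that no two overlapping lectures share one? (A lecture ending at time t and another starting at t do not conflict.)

3

starts: [3, 5, 8, 9, 15, 16, 18, 18]
ends:   [8, 9, 10, 11, 16, 19, 20, 21]
s3→1 s5→2 e8→1 s8→2 e9→1 s9→2 e10→1 e11→0 s15→1 e16→0 s16→1 s18→2 s18→3  — peak 3.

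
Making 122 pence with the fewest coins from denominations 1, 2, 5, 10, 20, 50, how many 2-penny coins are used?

Use the largest denomination that fits, subtract, and repeat.
122 = 2×50 + 1×20 + 1×2
Count of 2: 1

1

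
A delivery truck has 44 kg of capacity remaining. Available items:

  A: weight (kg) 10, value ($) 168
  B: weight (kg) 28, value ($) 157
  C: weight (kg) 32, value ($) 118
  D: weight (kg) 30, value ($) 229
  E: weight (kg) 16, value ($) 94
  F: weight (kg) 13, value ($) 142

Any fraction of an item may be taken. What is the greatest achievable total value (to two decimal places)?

470.30

Sort by value per unit weight and fill in that order.
Ratios (sorted): A 16.80, F 10.92, D 7.63, E 5.88, B 5.61, C 3.69
take A (10 @ 168); take F (13 @ 142); take 21/30 of D → 160.30. Capacity used 44/44.
Total value = 470.30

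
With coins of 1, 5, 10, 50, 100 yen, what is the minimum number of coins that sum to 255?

255 − 2×100→55 − 1×50→5 − 1×5→0
Total coins = 2 + 1 + 1 = 4

4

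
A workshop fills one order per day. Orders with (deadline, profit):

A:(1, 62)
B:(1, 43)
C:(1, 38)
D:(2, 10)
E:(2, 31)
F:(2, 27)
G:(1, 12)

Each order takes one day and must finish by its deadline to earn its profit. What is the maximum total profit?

By profit: A(d1,62), B(d1,43), C(d1,38), E(d2,31), F(d2,27), G(d1,12), D(d2,10)
A→slot 1; B skipped; C skipped; E→slot 2; F skipped; G skipped; D skipped.
Profit = 62 + 31 = 93

93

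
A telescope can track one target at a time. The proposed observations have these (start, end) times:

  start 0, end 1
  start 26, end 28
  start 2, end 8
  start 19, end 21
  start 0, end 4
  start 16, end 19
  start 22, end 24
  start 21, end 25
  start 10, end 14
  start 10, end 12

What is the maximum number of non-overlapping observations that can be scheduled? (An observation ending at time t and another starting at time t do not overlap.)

7

By end time: (0,1), (0,4), (2,8), (10,12), (10,14), (16,19), (19,21), (22,24), (21,25), (26,28).
Pick (0,1); next start ≥ 1 → (2,8); next start ≥ 8 → (10,12); next start ≥ 12 → (16,19); next start ≥ 19 → (19,21); next start ≥ 21 → (22,24); next start ≥ 24 → (26,28).
Selected 7 observations.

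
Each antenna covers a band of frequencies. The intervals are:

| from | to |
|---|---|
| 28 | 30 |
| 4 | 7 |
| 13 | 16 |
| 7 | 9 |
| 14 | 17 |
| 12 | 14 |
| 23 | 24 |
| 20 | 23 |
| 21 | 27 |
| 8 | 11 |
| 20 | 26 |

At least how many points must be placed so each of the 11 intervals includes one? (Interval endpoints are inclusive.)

5

Sorted: [4,7] [7,9] [8,11] [12,14] [13,16] [14,17] [20,23] [23,24] [20,26] [21,27] [28,30]
{[4,7],[7,9]} hit by 7; {[8,11]} hit by 11; {[12,14],[13,16],[14,17]} hit by 14; {[20,23],[23,24],[20,26],[21,27]} hit by 23; {[28,30]} hit by 30.
Points: 7, 11, 14, 23, 30 (5 total).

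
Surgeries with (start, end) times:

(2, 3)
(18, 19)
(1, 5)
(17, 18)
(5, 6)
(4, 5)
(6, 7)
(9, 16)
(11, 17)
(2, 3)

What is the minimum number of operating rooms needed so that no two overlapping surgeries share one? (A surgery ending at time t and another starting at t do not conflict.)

starts: [1, 2, 2, 4, 5, 6, 9, 11, 17, 18]
ends:   [3, 3, 5, 5, 6, 7, 16, 17, 18, 19]
s1→1 s2→2 s2→3  — peak 3.

3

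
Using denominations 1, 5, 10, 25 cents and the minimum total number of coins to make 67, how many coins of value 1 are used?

Use the largest denomination that fits, subtract, and repeat.
67 = 2×25 + 1×10 + 1×5 + 2×1
Count of 1: 2

2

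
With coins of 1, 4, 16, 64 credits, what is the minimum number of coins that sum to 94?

Use the largest denomination that fits, subtract, and repeat.
94 − 1×64→30 − 1×16→14 − 3×4→2 − 2×1→0
Total coins = 1 + 1 + 3 + 2 = 7

7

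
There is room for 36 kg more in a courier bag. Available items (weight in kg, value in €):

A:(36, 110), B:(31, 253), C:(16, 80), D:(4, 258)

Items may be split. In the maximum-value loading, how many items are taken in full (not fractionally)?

2

Ratios (sorted): D 64.50, B 8.16, C 5.00, A 3.06
take D (4 @ 258); take B (31 @ 253); take 1/16 of C → 5.00. Capacity used 36/36.
2 item(s) taken whole; one partial (take 1/16 of C).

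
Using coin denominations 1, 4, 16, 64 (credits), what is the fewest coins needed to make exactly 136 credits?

4

Use the largest denomination that fits, subtract, and repeat.
136 − 2×64→8 − 2×4→0
Total coins = 2 + 2 = 4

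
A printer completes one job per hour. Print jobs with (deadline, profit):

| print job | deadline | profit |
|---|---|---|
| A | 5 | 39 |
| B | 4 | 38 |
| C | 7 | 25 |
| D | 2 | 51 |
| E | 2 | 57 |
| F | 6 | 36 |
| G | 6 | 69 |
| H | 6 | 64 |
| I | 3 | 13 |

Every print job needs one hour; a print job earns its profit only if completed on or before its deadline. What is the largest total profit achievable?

343

Sort by profit descending; place each in the latest free slot ≤ its deadline.
Profit order: G=69 H=64 E=57 D=51 A=39 B=38 F=36 C=25 I=13
Assign: G→slot 6, H→slot 5, E→slot 2, D→slot 1, A→slot 4, B→slot 3, F skipped, C→slot 7, I skipped.
Slots: [1:D] [2:E] [3:B] [4:A] [5:H] [6:G] [7:C]
Profit = 51 + 57 + 38 + 39 + 64 + 69 + 25 = 343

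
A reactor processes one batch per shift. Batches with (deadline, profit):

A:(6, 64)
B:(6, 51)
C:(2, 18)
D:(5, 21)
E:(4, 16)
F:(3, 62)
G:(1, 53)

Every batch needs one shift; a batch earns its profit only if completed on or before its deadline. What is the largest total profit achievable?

Sort by profit descending; place each in the latest free slot ≤ its deadline.
Profit order: A=64 F=62 G=53 B=51 D=21 C=18 E=16
Assign: A→slot 6, F→slot 3, G→slot 1, B→slot 5, D→slot 4, C→slot 2, E skipped.
Slots: [1:G] [2:C] [3:F] [4:D] [5:B] [6:A]
Profit = 53 + 18 + 62 + 21 + 51 + 64 = 269

269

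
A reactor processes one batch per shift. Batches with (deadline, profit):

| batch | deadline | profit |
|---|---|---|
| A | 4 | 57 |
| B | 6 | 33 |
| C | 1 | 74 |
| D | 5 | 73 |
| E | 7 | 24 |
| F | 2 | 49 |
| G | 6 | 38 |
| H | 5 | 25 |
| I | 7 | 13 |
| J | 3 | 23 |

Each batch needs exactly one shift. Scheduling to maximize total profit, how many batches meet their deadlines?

7

Take jobs in profit order; each goes to the latest open slot no later than its deadline.
Profit order: C=74 D=73 A=57 F=49 G=38 B=33 H=25 E=24 J=23 I=13
Assign: C→slot 1, D→slot 5, A→slot 4, F→slot 2, G→slot 6, B→slot 3, H skipped, E→slot 7, J skipped, I skipped.
Slots: [1:C] [2:F] [3:B] [4:A] [5:D] [6:G] [7:E]
7 of 10 scheduled.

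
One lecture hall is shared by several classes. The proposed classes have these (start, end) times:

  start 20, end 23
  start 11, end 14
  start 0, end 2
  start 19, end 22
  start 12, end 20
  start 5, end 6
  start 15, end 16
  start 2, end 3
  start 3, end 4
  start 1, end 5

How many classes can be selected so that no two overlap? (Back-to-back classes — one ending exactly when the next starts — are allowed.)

By end time: (0,2), (2,3), (3,4), (1,5), (5,6), (11,14), (15,16), (12,20), (19,22), (20,23).
Pick (0,2); next start ≥ 2 → (2,3); next start ≥ 3 → (3,4); next start ≥ 4 → (5,6); next start ≥ 6 → (11,14); next start ≥ 14 → (15,16); next start ≥ 16 → (19,22).
Selected 7 classes.

7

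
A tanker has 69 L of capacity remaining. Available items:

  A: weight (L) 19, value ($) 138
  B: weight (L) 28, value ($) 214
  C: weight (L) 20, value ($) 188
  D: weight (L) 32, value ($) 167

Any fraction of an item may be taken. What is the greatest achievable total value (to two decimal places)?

550.44

Ratios (sorted): C 9.40, B 7.64, A 7.26, D 5.22
take C (20 @ 188); take B (28 @ 214); take A (19 @ 138); take 2/32 of D → 10.44. Capacity used 69/69.
Total value = 550.44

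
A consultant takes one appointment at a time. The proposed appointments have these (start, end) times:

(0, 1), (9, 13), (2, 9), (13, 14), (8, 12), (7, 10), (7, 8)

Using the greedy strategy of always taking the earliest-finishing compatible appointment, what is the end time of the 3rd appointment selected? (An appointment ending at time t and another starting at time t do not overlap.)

12

Sorted by end: (0,1)  (7,8)  (2,9)  (7,10)  (8,12)  (9,13)  (13,14)
take (0,1); take (7,8); skip (2,9); take (8,12); skip (9,13); take (13,14).
Selected: (0,1) (7,8) (8,12) (13,14)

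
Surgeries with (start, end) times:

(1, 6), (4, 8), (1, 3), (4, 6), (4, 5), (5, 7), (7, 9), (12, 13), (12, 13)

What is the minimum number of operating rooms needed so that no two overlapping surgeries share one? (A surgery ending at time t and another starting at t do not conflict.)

4

Events (time:±→running): 1:+→1 1:+→2 3:-→1 4:+→2 4:+→3 4:+→4 … peak 4.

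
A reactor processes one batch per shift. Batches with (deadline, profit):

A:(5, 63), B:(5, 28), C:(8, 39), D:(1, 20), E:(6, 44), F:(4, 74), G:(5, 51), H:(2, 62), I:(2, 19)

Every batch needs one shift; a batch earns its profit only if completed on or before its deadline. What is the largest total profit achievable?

Profit order: F=74 A=63 H=62 G=51 E=44 C=39 B=28 D=20 I=19
Assign: F→slot 4, A→slot 5, H→slot 2, G→slot 3, E→slot 6, C→slot 8, B→slot 1, D skipped, I skipped.
Slots: [1:B] [2:H] [3:G] [4:F] [5:A] [6:E] [8:C]
Profit = 28 + 62 + 51 + 74 + 63 + 44 + 39 = 361

361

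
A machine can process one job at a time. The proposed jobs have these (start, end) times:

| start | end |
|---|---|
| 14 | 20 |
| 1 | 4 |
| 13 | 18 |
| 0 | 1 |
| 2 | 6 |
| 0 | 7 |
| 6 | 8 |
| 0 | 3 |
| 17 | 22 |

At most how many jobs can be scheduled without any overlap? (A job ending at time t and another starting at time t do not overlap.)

4

Sort by end time and greedily take each interval whose start is ≥ the last chosen end.
By end time: (0,1), (0,3), (1,4), (2,6), (0,7), (6,8), (13,18), (14,20), (17,22).
Pick (0,1); next start ≥ 1 → (1,4); next start ≥ 4 → (6,8); next start ≥ 8 → (13,18).
Selected 4 jobs.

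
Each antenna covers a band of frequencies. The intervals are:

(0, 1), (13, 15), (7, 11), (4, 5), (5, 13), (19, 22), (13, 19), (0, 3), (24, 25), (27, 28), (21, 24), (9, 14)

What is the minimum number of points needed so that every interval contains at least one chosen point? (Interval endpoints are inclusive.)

7

Process intervals by earliest right end; each time one isn't hit yet, stab at its right endpoint.
Sorted: [0,1] [0,3] [4,5] [7,11] [5,13] [9,14] [13,15] [13,19] [19,22] [21,24] [24,25] [27,28]
{[0,1],[0,3]} hit by 1; {[4,5]} hit by 5; {[7,11],[5,13],[9,14]} hit by 11; {[13,15],[13,19]} hit by 15; {[19,22],[21,24]} hit by 22; {[24,25]} hit by 25; {[27,28]} hit by 28.
Points: 1, 5, 11, 15, 22, 25, 28 (7 total).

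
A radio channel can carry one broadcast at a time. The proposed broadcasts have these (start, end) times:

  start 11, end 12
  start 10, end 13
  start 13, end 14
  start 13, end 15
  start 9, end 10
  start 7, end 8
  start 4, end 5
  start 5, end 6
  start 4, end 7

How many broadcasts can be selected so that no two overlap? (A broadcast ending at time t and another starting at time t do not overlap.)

6

By end time: (4,5), (5,6), (4,7), (7,8), (9,10), (11,12), (10,13), (13,14), (13,15).
Pick (4,5); next start ≥ 5 → (5,6); next start ≥ 6 → (7,8); next start ≥ 8 → (9,10); next start ≥ 10 → (11,12); next start ≥ 12 → (13,14).
Selected 6 broadcasts.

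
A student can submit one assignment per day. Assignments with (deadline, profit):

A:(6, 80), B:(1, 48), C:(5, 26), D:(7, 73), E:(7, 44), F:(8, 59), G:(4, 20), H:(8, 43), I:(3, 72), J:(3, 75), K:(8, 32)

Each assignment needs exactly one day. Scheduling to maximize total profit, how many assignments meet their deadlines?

By profit: A(d6,80), J(d3,75), D(d7,73), I(d3,72), F(d8,59), B(d1,48), E(d7,44), H(d8,43), K(d8,32), C(d5,26), G(d4,20)
A→slot 6; J→slot 3; D→slot 7; I→slot 2; F→slot 8; B→slot 1; E→slot 5; H→slot 4; K skipped; C skipped; G skipped.
8 of 11 scheduled.

8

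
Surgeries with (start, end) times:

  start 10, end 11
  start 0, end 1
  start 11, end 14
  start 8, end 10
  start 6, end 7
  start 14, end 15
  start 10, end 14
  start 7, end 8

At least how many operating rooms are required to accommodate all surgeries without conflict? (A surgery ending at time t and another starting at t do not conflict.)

2

starts: [0, 6, 7, 8, 10, 10, 11, 14]
ends:   [1, 7, 8, 10, 11, 14, 14, 15]
s0→1 e1→0 s6→1 e7→0 s7→1 e8→0 s8→1 e10→0 s10→1 s10→2  — peak 2.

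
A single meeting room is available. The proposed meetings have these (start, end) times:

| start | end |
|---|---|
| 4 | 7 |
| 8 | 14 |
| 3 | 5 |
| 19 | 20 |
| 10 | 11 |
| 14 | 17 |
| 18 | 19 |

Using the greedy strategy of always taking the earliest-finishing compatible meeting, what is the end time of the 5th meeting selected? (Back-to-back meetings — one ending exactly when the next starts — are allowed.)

20

By end time: (3,5), (4,7), (10,11), (8,14), (14,17), (18,19), (19,20).
Pick (3,5); next start ≥ 5 → (10,11); next start ≥ 11 → (14,17); next start ≥ 17 → (18,19); next start ≥ 19 → (19,20).
Selected: (3,5) (10,11) (14,17) (18,19) (19,20)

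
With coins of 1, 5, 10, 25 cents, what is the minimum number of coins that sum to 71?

Use the largest denomination that fits, subtract, and repeat.
71 − 2×25→21 − 2×10→1 − 1×1→0
Total coins = 2 + 2 + 1 = 5

5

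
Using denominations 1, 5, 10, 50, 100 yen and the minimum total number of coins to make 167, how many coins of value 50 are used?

167 = 1×100 + 1×50 + 1×10 + 1×5 + 2×1
Count of 50: 1

1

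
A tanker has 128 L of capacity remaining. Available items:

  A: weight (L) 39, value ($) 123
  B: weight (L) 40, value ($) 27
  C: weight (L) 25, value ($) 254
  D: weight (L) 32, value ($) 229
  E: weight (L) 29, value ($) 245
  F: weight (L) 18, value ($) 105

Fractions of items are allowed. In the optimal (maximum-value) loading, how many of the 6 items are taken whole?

Sort by value per unit weight and fill in that order.
Order: C (254/25=10.16) > E (245/29=8.45) > D (229/32=7.16) > F (105/18=5.83) > A (123/39=3.15) > B (27/40=0.68)
Fill: take C (25 @ 254) → take E (29 @ 245) → take D (32 @ 229) → take F (18 @ 105) → take 24/39 of A → 75.69; 128/128 used.
4 item(s) taken whole; one partial (take 24/39 of A).

4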